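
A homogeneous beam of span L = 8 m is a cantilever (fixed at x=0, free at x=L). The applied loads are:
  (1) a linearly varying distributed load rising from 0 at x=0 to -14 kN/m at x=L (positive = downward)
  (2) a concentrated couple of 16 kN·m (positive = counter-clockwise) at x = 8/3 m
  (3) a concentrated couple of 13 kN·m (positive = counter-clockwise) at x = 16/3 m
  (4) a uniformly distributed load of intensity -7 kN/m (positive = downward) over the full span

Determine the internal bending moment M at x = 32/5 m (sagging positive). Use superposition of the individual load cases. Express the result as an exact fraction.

Load 1 — triangular load w₀=-14 kN/m (0→w₀ over full span):
  M_1 = w₀Lx/2 - w₀L²/3 - w₀x³/(6L) = (-14)·8·(32/5)/2 - (-14)·8²/3 - (-14)·(32/5)³/(6·8) = 6272/375 kN·m
Load 2 — applied couple M₀=16 kN·m at a=8/3 m (b=L-a=16/3):
  M_2 = 0  [x>a] = 0 kN·m
Load 3 — applied couple M₀=13 kN·m at a=16/3 m (b=L-a=8/3):
  M_3 = 0  [x>a] = 0 kN·m
Load 4 — uniform load w=-7 kN/m over full span:
  M_4 = -w(L-x)²/2 = -(-7)·(8-(32/5))²/2 = 224/25 kN·m
Superposition: M = Σ M_i = 9632/375 kN·m ≈ 25.685333 kN·m

M(32/5) = 9632/375 kN·m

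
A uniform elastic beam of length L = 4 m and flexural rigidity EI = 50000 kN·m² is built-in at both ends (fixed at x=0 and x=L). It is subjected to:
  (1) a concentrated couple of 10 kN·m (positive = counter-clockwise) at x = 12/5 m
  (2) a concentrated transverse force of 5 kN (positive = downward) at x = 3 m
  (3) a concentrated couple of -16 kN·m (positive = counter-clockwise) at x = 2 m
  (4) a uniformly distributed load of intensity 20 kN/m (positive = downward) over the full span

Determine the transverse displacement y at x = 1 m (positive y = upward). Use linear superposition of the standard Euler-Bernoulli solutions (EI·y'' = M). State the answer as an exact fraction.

y(1) = -301/1920000 m

Load 1 — applied couple M₀=10 kN·m at a=12/5 m (b=L-a=8/5):
  y_1 = (R_Ax³/6 - M_Ax²/2)/EI  [x≤a] with R_A=18/5, M_A=16/5 = ((18/5)·1³/6 - (16/5)·1²/2)/50000 = -1/50000 m
Load 2 — point force P=5 kN at a=3 m (b=L-a=1):
  y_2 = -Pb²x²(3aL-(3a+b)x)/(6L³EI)  [x≤a] = -5·1²·1²·(3·3·4-(3·3+1)·1)/(6·4³·50000) = -13/1920000 m
Load 3 — applied couple M₀=-16 kN·m at a=2 m (b=L-a=2):
  y_3 = (R_Ax³/6 - M_Ax²/2)/EI  [x≤a] with R_A=-6, M_A=-4 = ((-6)·1³/6 - (-4)·1²/2)/50000 = 1/50000 m
Load 4 — uniform load w=20 kN/m over full span:
  y_4 = -wx²(L-x)²/(24EI) = -20·1²·(4-1)²/(24·50000) = -3/20000 m
Superposition: y = Σ y_i = -301/1920000 m ≈ -0.000157 m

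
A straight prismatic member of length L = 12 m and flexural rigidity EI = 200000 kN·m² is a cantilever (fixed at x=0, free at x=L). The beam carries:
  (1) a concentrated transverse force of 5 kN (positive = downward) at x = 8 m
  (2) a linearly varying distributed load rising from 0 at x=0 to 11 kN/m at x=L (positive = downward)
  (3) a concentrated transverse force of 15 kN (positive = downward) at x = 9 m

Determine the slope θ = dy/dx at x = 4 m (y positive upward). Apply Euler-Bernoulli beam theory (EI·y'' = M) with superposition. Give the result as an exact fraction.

Load 1 — point force P=5 kN at a=8 m (b=L-a=4):
  θ_1 = -Px(2a-x)/(2EI)  [x≤a] = -5·4·(2·8-4)/(2·200000) = -3/5000 rad
Load 2 — triangular load w₀=11 kN/m (0→w₀ over full span):
  θ_2 = (w₀Lx²/4-w₀L²x/3-w₀x⁴/(24L))/EI = (11·12·4²/4-11·12²·4/3-11·4⁴/(24·12))/200000 = -1793/225000 rad
Load 3 — point force P=15 kN at a=9 m (b=L-a=3):
  θ_3 = -Px(2a-x)/(2EI)  [x≤a] = -15·4·(2·9-4)/(2·200000) = -21/10000 rad
Superposition: θ = Σ θ_i = -4801/450000 rad ≈ -0.010669 rad

θ(4) = -4801/450000 rad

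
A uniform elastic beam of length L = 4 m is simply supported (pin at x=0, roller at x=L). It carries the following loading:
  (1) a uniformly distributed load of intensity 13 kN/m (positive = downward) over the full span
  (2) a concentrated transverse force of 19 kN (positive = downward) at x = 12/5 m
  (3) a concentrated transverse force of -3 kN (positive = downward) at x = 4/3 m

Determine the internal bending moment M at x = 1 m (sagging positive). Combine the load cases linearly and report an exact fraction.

Load 1 — uniform load w=13 kN/m over full span:
  M_1 = wx(L-x)/2 = 13·1·(4-1)/2 = 39/2 kN·m
Load 2 — point force P=19 kN at a=12/5 m (b=L-a=8/5):
  M_2 = Pbx/L  [x≤a] = 19·(8/5)·1/4 = 38/5 kN·m
Load 3 — point force P=-3 kN at a=4/3 m (b=L-a=8/3):
  M_3 = Pbx/L  [x≤a] = (-3)·(8/3)·1/4 = -2 kN·m
Superposition: M = Σ M_i = 251/10 kN·m ≈ 25.100000 kN·m

M(1) = 251/10 kN·m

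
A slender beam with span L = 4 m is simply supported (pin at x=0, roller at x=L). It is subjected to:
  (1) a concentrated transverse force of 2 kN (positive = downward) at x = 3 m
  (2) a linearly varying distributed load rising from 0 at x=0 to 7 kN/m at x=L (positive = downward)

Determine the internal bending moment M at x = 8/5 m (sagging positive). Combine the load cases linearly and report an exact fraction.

M(8/5) = 884/125 kN·m

Load 1 — point force P=2 kN at a=3 m (b=L-a=1):
  M_1 = Pbx/L  [x≤a] = 2·1·(8/5)/4 = 4/5 kN·m
Load 2 — triangular load w₀=7 kN/m (0→w₀ over full span):
  M_2 = w₀Lx/6 - w₀x³/(6L) = 7·4·(8/5)/6 - 7·(8/5)³/(6·4) = 784/125 kN·m
Superposition: M = Σ M_i = 884/125 kN·m ≈ 7.072000 kN·m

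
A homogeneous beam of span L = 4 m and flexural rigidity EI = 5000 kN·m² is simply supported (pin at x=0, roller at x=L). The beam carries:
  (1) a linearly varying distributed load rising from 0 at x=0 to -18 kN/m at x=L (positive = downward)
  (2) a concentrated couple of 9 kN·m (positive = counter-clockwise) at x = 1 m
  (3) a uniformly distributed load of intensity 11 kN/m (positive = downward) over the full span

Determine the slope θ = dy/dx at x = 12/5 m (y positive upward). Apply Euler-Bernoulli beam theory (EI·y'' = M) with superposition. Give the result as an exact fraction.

Load 1 — triangular load w₀=-18 kN/m (0→w₀ over full span):
  θ_1 = -w₀(7L⁴-30L²x²+15x⁴)/(360LEI) = -(-18)·(7·4⁴-30·4²·(12/5)²+15·(12/5)⁴)/(360·4·5000) = -464/390625 rad
Load 2 — applied couple M₀=9 kN·m at a=1 m (b=L-a=3):
  θ_2 = (M₀x²/(2L)-M₀(x-a)+C₁)/EI  [x>a] with C₁=M₀(3b²-L²)/(6L)=33/8 = (9·(12/5)²/(2·4)-9·((12/5)-1)+(33/8))/5000 = -399/1000000 rad
Load 3 — uniform load w=11 kN/m over full span:
  θ_3 = -w(L³-6Lx²+4x³)/(24EI) = -11·(4³-6·4·(12/5)²+4·(12/5)³)/(24·5000) = 407/234375 rad
Superposition: θ = Σ θ_i = 11227/75000000 rad ≈ 0.000150 rad

θ(12/5) = 11227/75000000 rad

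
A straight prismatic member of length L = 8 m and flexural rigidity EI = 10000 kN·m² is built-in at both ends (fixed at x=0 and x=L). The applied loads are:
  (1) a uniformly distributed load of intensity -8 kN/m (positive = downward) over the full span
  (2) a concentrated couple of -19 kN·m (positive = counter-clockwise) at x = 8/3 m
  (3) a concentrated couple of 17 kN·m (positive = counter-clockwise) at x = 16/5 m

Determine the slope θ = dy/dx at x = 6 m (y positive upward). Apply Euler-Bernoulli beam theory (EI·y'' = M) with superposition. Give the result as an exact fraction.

Load 1 — uniform load w=-8 kN/m over full span:
  θ_1 = -wx(L-x)(L-2x)/(12EI) = -(-8)·6·(8-6)·(8-2·6)/(12·10000) = -2/625 rad
Load 2 — applied couple M₀=-19 kN·m at a=8/3 m (b=L-a=16/3):
  θ_2 = (R_Ax²/2 - M_Ax - M₀(x-a))/EI  [x>a] with R_A=-19/6, M_A=0 = ((-19/6)·6²/2 - 0·6 - (-19)·(6-(8/3)))/10000 = 19/30000 rad
Load 3 — applied couple M₀=17 kN·m at a=16/5 m (b=L-a=24/5):
  θ_3 = (R_Ax²/2 - M_Ax - M₀(x-a))/EI  [x>a] with R_A=153/50, M_A=51/25 = ((153/50)·6²/2 - (51/25)·6 - 17·(6-(16/5)))/10000 = -119/250000 rad
Superposition: θ = Σ θ_i = -1141/375000 rad ≈ -0.003043 rad

θ(6) = -1141/375000 rad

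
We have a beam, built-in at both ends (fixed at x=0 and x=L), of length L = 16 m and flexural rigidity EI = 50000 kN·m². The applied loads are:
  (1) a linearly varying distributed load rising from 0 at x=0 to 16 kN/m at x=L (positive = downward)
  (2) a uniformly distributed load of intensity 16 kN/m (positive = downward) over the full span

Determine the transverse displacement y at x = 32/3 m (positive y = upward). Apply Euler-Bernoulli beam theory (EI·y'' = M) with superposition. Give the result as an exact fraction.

y(32/3) = -753664/11390625 m

Load 1 — triangular load w₀=16 kN/m (0→w₀ over full span):
  y_1 = -w₀x²(L-x)²(x+2L)/(120LEI) = -16·(32/3)²·(16-(32/3))²·((32/3)+2·16)/(120·16·50000) = -262144/11390625 m
Load 2 — uniform load w=16 kN/m over full span:
  y_2 = -wx²(L-x)²/(24EI) = -16·(32/3)²·(16-(32/3))²/(24·50000) = -32768/759375 m
Superposition: y = Σ y_i = -753664/11390625 m ≈ -0.066165 m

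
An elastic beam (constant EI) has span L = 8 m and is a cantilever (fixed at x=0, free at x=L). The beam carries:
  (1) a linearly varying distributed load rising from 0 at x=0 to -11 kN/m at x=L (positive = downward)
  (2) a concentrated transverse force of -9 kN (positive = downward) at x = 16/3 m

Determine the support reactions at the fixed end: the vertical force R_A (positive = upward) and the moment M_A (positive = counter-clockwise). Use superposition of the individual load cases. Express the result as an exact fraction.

Load 1 — triangular load w₀=-11 kN/m (0→w₀ over full span):
  R_A = w₀L/2 = (-11)·8/2 = -44 kN
  M_A = w₀L²/3 = (-11)·8²/3 = -704/3 kN·m
Load 2 — point force P=-9 kN at a=16/3 m (b=L-a=8/3):
  R_A = P = (-9) = -9 kN
  M_A = Pa = (-9)·(16/3) = -48 kN·m
Superposition: R_A = -53 kN, M_A = -848/3 kN·m

R_A = -53 kN, M_A = -848/3 kN·m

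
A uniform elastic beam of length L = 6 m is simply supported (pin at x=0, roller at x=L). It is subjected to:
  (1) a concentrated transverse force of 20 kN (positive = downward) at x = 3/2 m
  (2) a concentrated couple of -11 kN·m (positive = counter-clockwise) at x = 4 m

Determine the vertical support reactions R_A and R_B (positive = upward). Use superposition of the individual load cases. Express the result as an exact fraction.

R_A = 79/6 kN, R_B = 41/6 kN

Load 1 — point force P=20 kN at a=3/2 m (b=L-a=9/2):
  R_A = Pb/L = 20·(9/2)/6 = 15 kN
  R_B = Pa/L = 20·(3/2)/6 = 5 kN
Load 2 — applied couple M₀=-11 kN·m at a=4 m (b=L-a=2):
  R_A = M₀/L = (-11)/6 = -11/6 kN
  R_B = -M₀/L = -(-11)/6 = 11/6 kN
Superposition: R_A = 79/6 kN, R_B = 41/6 kN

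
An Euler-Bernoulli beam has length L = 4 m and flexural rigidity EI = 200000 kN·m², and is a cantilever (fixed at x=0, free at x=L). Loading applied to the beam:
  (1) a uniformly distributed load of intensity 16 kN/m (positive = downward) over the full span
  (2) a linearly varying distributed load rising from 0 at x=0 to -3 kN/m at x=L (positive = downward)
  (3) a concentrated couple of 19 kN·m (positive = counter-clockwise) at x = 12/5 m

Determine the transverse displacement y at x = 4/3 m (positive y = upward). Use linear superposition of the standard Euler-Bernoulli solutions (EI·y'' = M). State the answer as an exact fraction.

y(4/3) = -9391/30375000 m

Load 1 — uniform load w=16 kN/m over full span:
  y_1 = -wx²(x²-4Lx+6L²)/(24EI) = -16·(4/3)²·((4/3)²-4·4·(4/3)+6·4²)/(24·200000) = -344/759375 m
Load 2 — triangular load w₀=-3 kN/m (0→w₀ over full span):
  y_2 = (w₀Lx³/12-w₀L²x²/6-w₀x⁵/(120L))/EI = ((-3)·4·(4/3)³/12-(-3)·4²·(4/3)²/6-(-3)·(4/3)⁵/(120·4))/200000 = 451/7593750 m
Load 3 — applied couple M₀=19 kN·m at a=12/5 m (b=L-a=8/5):
  y_3 = M₀x²/(2EI)  [x≤a] = 19·(4/3)²/(2·200000) = 19/225000 m
Superposition: y = Σ y_i = -9391/30375000 m ≈ -0.000309 m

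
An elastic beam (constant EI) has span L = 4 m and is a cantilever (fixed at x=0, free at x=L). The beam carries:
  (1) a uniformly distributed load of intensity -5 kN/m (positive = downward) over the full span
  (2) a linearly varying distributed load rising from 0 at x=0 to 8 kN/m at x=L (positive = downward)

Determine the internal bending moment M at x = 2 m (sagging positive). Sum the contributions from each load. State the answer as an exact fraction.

M(2) = -10/3 kN·m

Load 1 — uniform load w=-5 kN/m over full span:
  M_1 = -w(L-x)²/2 = -(-5)·(4-2)²/2 = 10 kN·m
Load 2 — triangular load w₀=8 kN/m (0→w₀ over full span):
  M_2 = w₀Lx/2 - w₀L²/3 - w₀x³/(6L) = 8·4·2/2 - 8·4²/3 - 8·2³/(6·4) = -40/3 kN·m
Superposition: M = Σ M_i = -10/3 kN·m ≈ -3.333333 kN·m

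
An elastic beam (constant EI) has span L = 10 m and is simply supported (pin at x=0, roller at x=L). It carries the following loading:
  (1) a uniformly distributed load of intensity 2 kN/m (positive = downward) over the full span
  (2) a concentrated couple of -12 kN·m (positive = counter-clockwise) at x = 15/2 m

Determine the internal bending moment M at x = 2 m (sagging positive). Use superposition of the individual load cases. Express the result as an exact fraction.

Load 1 — uniform load w=2 kN/m over full span:
  M_1 = wx(L-x)/2 = 2·2·(10-2)/2 = 16 kN·m
Load 2 — applied couple M₀=-12 kN·m at a=15/2 m (b=L-a=5/2):
  M_2 = M₀x/L  [x≤a] = (-12)·2/10 = -12/5 kN·m
Superposition: M = Σ M_i = 68/5 kN·m ≈ 13.600000 kN·m

M(2) = 68/5 kN·m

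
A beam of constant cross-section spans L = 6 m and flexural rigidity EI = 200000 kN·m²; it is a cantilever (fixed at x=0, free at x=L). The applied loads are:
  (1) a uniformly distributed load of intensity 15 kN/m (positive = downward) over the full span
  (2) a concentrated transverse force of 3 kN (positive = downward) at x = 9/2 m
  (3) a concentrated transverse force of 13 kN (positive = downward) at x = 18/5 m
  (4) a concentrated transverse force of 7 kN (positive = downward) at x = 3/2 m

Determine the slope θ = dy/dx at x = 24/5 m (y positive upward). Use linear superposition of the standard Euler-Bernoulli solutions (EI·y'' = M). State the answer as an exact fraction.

θ(24/5) = -65817/20000000 rad

Load 1 — uniform load w=15 kN/m over full span:
  θ_1 = -wx(x²-3Lx+3L²)/(6EI) = -15·(24/5)·((24/5)²-3·6·(24/5)+3·6²)/(6·200000) = -837/312500 rad
Load 2 — point force P=3 kN at a=9/2 m (b=L-a=3/2):
  θ_2 = -Pa²/(2EI)  [x>a] = -3·(9/2)²/(2·200000) = -243/1600000 rad
Load 3 — point force P=13 kN at a=18/5 m (b=L-a=12/5):
  θ_3 = -Pa²/(2EI)  [x>a] = -13·(18/5)²/(2·200000) = -1053/2500000 rad
Load 4 — point force P=7 kN at a=3/2 m (b=L-a=9/2):
  θ_4 = -Pa²/(2EI)  [x>a] = -7·(3/2)²/(2·200000) = -63/1600000 rad
Superposition: θ = Σ θ_i = -65817/20000000 rad ≈ -0.003291 rad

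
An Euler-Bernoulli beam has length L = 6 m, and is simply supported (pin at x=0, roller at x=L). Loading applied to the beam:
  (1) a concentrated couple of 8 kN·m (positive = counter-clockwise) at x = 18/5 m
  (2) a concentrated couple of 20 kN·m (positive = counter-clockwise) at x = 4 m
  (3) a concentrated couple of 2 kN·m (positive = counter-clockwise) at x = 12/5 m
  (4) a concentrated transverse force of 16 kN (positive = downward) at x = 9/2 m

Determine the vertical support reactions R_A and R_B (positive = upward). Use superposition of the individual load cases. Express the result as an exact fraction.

R_A = 9 kN, R_B = 7 kN

Load 1 — applied couple M₀=8 kN·m at a=18/5 m (b=L-a=12/5):
  R_A = M₀/L = 8/6 = 4/3 kN
  R_B = -M₀/L = -8/6 = -4/3 kN
Load 2 — applied couple M₀=20 kN·m at a=4 m (b=L-a=2):
  R_A = M₀/L = 20/6 = 10/3 kN
  R_B = -M₀/L = -20/6 = -10/3 kN
Load 3 — applied couple M₀=2 kN·m at a=12/5 m (b=L-a=18/5):
  R_A = M₀/L = 2/6 = 1/3 kN
  R_B = -M₀/L = -2/6 = -1/3 kN
Load 4 — point force P=16 kN at a=9/2 m (b=L-a=3/2):
  R_A = Pb/L = 16·(3/2)/6 = 4 kN
  R_B = Pa/L = 16·(9/2)/6 = 12 kN
Superposition: R_A = 9 kN, R_B = 7 kN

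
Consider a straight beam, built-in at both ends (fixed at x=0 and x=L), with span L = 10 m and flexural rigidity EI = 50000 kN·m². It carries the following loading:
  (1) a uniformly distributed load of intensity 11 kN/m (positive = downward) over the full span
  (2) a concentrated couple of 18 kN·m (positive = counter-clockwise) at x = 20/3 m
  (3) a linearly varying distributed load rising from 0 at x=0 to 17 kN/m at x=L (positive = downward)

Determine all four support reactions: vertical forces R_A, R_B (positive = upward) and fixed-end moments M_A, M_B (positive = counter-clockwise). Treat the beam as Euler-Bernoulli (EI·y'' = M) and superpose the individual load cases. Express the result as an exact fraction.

Load 1 — uniform load w=11 kN/m over full span:
  R_A = wL/2 = 11·10/2 = 55 kN
  M_A = wL²/12 = 11·10²/12 = 275/3 kN·m
  R_B = wL/2 = 11·10/2 = 55 kN
  M_B = -wL²/12 = -11·10²/12 = -275/3 kN·m
Load 2 — applied couple M₀=18 kN·m at a=20/3 m (b=L-a=10/3):
  R_A = 6M₀ab/L³ = 6·18·(20/3)·(10/3)/10³ = 12/5 kN
  M_A = M₀b(2a-b)/L² = 18·(10/3)·(2·(20/3)-(10/3))/10² = 6 kN·m
  R_B = -6M₀ab/L³ = -6·18·(20/3)·(10/3)/10³ = -12/5 kN
  M_B = M₀a(2b-a)/L² = 18·(20/3)·(2·(10/3)-(20/3))/10² = 0 kN·m
Load 3 — triangular load w₀=17 kN/m (0→w₀ over full span):
  R_A = 3w₀L/20 = 3·17·10/20 = 51/2 kN
  M_A = w₀L²/30 = 17·10²/30 = 170/3 kN·m
  R_B = 7w₀L/20 = 7·17·10/20 = 119/2 kN
  M_B = -w₀L²/20 = -17·10²/20 = -85 kN·m
Superposition: R_A = 829/10 kN, M_A = 463/3 kN·m, R_B = 1121/10 kN, M_B = -530/3 kN·m

R_A = 829/10 kN, M_A = 463/3 kN·m, R_B = 1121/10 kN, M_B = -530/3 kN·m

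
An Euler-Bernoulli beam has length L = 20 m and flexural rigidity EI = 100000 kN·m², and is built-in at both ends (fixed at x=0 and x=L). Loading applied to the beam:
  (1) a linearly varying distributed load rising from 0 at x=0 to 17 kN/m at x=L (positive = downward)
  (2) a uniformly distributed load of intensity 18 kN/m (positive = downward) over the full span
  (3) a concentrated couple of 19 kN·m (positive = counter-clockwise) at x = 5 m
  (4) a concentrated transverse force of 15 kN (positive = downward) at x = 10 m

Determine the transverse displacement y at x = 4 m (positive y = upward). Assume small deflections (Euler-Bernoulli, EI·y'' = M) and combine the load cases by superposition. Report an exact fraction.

y(4) = -679303/15000000 m

Load 1 — triangular load w₀=17 kN/m (0→w₀ over full span):
  y_1 = -w₀x²(L-x)²(x+2L)/(120LEI) = -17·4²·(20-4)²·(4+2·20)/(120·20·100000) = -2992/234375 m
Load 2 — uniform load w=18 kN/m over full span:
  y_2 = -wx²(L-x)²/(24EI) = -18·4²·(20-4)²/(24·100000) = -96/3125 m
Load 3 — applied couple M₀=19 kN·m at a=5 m (b=L-a=15):
  y_3 = (R_Ax³/6 - M_Ax²/2)/EI  [x≤a] with R_A=171/160, M_A=-57/16 = ((171/160)·4³/6 - (-57/16)·4²/2)/100000 = 399/1000000 m
Load 4 — point force P=15 kN at a=10 m (b=L-a=10):
  y_4 = -Pb²x²(3aL-(3a+b)x)/(6L³EI)  [x≤a] = -15·10²·4²·(3·10·20-(3·10+10)·4)/(6·20³·100000) = -11/5000 m
Superposition: y = Σ y_i = -679303/15000000 m ≈ -0.045287 m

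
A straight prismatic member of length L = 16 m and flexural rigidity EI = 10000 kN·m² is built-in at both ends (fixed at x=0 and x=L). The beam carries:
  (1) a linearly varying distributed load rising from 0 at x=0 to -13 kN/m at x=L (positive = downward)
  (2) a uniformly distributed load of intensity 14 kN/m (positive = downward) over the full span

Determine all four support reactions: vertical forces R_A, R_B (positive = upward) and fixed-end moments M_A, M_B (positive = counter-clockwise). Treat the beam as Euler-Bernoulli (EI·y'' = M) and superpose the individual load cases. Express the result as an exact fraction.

Load 1 — triangular load w₀=-13 kN/m (0→w₀ over full span):
  R_A = 3w₀L/20 = 3·(-13)·16/20 = -156/5 kN
  M_A = w₀L²/30 = (-13)·16²/30 = -1664/15 kN·m
  R_B = 7w₀L/20 = 7·(-13)·16/20 = -364/5 kN
  M_B = -w₀L²/20 = -(-13)·16²/20 = 832/5 kN·m
Load 2 — uniform load w=14 kN/m over full span:
  R_A = wL/2 = 14·16/2 = 112 kN
  M_A = wL²/12 = 14·16²/12 = 896/3 kN·m
  R_B = wL/2 = 14·16/2 = 112 kN
  M_B = -wL²/12 = -14·16²/12 = -896/3 kN·m
Superposition: R_A = 404/5 kN, M_A = 2816/15 kN·m, R_B = 196/5 kN, M_B = -1984/15 kN·m

R_A = 404/5 kN, M_A = 2816/15 kN·m, R_B = 196/5 kN, M_B = -1984/15 kN·m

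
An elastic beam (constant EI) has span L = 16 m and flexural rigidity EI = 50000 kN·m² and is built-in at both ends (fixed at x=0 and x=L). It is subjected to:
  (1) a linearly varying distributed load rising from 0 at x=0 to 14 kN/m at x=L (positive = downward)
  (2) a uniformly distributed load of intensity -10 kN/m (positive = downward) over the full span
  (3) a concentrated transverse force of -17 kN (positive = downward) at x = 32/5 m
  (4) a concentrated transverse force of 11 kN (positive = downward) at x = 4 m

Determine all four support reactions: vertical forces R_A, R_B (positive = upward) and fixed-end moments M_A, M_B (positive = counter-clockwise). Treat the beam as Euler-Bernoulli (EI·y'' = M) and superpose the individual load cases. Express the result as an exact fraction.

R_A = -192539/4000 kN, M_A = -162427/1500 kN·m, R_B = -23461/4000 kN, M_B = 77993/1500 kN·m

Load 1 — triangular load w₀=14 kN/m (0→w₀ over full span):
  R_A = 3w₀L/20 = 3·14·16/20 = 168/5 kN
  M_A = w₀L²/30 = 14·16²/30 = 1792/15 kN·m
  R_B = 7w₀L/20 = 7·14·16/20 = 392/5 kN
  M_B = -w₀L²/20 = -14·16²/20 = -896/5 kN·m
Load 2 — uniform load w=-10 kN/m over full span:
  R_A = wL/2 = (-10)·16/2 = -80 kN
  M_A = wL²/12 = (-10)·16²/12 = -640/3 kN·m
  R_B = wL/2 = (-10)·16/2 = -80 kN
  M_B = -wL²/12 = -(-10)·16²/12 = 640/3 kN·m
Load 3 — point force P=-17 kN at a=32/5 m (b=L-a=48/5):
  R_A = Pb²(3a+b)/L³ = (-17)·(48/5)²·(3·(32/5)+(48/5))/16³ = -1377/125 kN
  M_A = Pab²/L² = (-17)·(32/5)·(48/5)²/16² = -4896/125 kN·m
  R_B = Pa²(a+3b)/L³ = (-17)·(32/5)²·((32/5)+3·(48/5))/16³ = -748/125 kN
  M_B = -Pa²b/L² = -(-17)·(32/5)²·(48/5)/16² = 3264/125 kN·m
Load 4 — point force P=11 kN at a=4 m (b=L-a=12):
  R_A = Pb²(3a+b)/L³ = 11·12²·(3·4+12)/16³ = 297/32 kN
  M_A = Pab²/L² = 11·4·12²/16² = 99/4 kN·m
  R_B = Pa²(a+3b)/L³ = 11·4²·(4+3·12)/16³ = 55/32 kN
  M_B = -Pa²b/L² = -11·4²·12/16² = -33/4 kN·m
Superposition: R_A = -192539/4000 kN, M_A = -162427/1500 kN·m, R_B = -23461/4000 kN, M_B = 77993/1500 kN·m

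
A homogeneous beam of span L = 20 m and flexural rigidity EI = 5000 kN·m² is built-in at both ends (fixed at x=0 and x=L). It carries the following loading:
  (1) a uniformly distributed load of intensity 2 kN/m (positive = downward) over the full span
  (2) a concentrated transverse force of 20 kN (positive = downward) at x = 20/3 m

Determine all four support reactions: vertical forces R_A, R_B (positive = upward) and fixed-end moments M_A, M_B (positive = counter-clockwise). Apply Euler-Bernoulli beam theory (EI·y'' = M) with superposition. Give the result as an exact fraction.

Load 1 — uniform load w=2 kN/m over full span:
  R_A = wL/2 = 2·20/2 = 20 kN
  M_A = wL²/12 = 2·20²/12 = 200/3 kN·m
  R_B = wL/2 = 2·20/2 = 20 kN
  M_B = -wL²/12 = -2·20²/12 = -200/3 kN·m
Load 2 — point force P=20 kN at a=20/3 m (b=L-a=40/3):
  R_A = Pb²(3a+b)/L³ = 20·(40/3)²·(3·(20/3)+(40/3))/20³ = 400/27 kN
  M_A = Pab²/L² = 20·(20/3)·(40/3)²/20² = 1600/27 kN·m
  R_B = Pa²(a+3b)/L³ = 20·(20/3)²·((20/3)+3·(40/3))/20³ = 140/27 kN
  M_B = -Pa²b/L² = -20·(20/3)²·(40/3)/20² = -800/27 kN·m
Superposition: R_A = 940/27 kN, M_A = 3400/27 kN·m, R_B = 680/27 kN, M_B = -2600/27 kN·m

R_A = 940/27 kN, M_A = 3400/27 kN·m, R_B = 680/27 kN, M_B = -2600/27 kN·m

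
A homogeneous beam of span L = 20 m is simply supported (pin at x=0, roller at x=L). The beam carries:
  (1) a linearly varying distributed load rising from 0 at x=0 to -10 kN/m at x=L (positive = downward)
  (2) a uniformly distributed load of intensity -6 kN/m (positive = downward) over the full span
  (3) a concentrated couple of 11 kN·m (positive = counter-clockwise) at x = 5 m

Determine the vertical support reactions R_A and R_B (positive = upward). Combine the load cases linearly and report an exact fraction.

Load 1 — triangular load w₀=-10 kN/m (0→w₀ over full span):
  R_A = w₀L/6 = (-10)·20/6 = -100/3 kN
  R_B = w₀L/3 = (-10)·20/3 = -200/3 kN
Load 2 — uniform load w=-6 kN/m over full span:
  R_A = wL/2 = (-6)·20/2 = -60 kN
  R_B = wL/2 = (-6)·20/2 = -60 kN
Load 3 — applied couple M₀=11 kN·m at a=5 m (b=L-a=15):
  R_A = M₀/L = 11/20 kN
  R_B = -M₀/L = -11/20 kN
Superposition: R_A = -5567/60 kN, R_B = -7633/60 kN

R_A = -5567/60 kN, R_B = -7633/60 kN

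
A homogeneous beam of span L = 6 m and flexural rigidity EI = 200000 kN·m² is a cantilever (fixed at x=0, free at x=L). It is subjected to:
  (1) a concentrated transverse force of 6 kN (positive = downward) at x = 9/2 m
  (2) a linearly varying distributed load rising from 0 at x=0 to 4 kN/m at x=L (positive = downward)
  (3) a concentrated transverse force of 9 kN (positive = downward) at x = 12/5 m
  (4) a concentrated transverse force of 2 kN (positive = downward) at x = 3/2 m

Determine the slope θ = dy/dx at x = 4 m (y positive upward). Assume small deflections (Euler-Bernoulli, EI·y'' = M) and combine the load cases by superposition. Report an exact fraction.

Load 1 — point force P=6 kN at a=9/2 m (b=L-a=3/2):
  θ_1 = -Px(2a-x)/(2EI)  [x≤a] = -6·4·(2·(9/2)-4)/(2·200000) = -3/10000 rad
Load 2 — triangular load w₀=4 kN/m (0→w₀ over full span):
  θ_2 = (w₀Lx²/4-w₀L²x/3-w₀x⁴/(24L))/EI = (4·6·4²/4-4·6²·4/3-4·4⁴/(24·6))/200000 = -29/56250 rad
Load 3 — point force P=9 kN at a=12/5 m (b=L-a=18/5):
  θ_3 = -Pa²/(2EI)  [x>a] = -9·(12/5)²/(2·200000) = -81/625000 rad
Load 4 — point force P=2 kN at a=3/2 m (b=L-a=9/2):
  θ_4 = -Pa²/(2EI)  [x>a] = -2·(3/2)²/(2·200000) = -9/800000 rad
Superposition: θ = Σ θ_i = -172153/180000000 rad ≈ -0.000956 rad

θ(4) = -172153/180000000 rad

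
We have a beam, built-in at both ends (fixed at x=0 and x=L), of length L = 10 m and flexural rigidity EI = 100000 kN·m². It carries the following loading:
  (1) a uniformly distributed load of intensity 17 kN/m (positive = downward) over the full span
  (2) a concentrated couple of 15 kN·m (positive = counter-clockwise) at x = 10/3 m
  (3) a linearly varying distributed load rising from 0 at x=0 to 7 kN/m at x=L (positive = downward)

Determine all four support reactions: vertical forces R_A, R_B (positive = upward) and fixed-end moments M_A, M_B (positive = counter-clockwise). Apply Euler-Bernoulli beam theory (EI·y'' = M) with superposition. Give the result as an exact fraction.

Load 1 — uniform load w=17 kN/m over full span:
  R_A = wL/2 = 17·10/2 = 85 kN
  M_A = wL²/12 = 17·10²/12 = 425/3 kN·m
  R_B = wL/2 = 17·10/2 = 85 kN
  M_B = -wL²/12 = -17·10²/12 = -425/3 kN·m
Load 2 — applied couple M₀=15 kN·m at a=10/3 m (b=L-a=20/3):
  R_A = 6M₀ab/L³ = 6·15·(10/3)·(20/3)/10³ = 2 kN
  M_A = M₀b(2a-b)/L² = 15·(20/3)·(2·(10/3)-(20/3))/10² = 0 kN·m
  R_B = -6M₀ab/L³ = -6·15·(10/3)·(20/3)/10³ = -2 kN
  M_B = M₀a(2b-a)/L² = 15·(10/3)·(2·(20/3)-(10/3))/10² = 5 kN·m
Load 3 — triangular load w₀=7 kN/m (0→w₀ over full span):
  R_A = 3w₀L/20 = 3·7·10/20 = 21/2 kN
  M_A = w₀L²/30 = 7·10²/30 = 70/3 kN·m
  R_B = 7w₀L/20 = 7·7·10/20 = 49/2 kN
  M_B = -w₀L²/20 = -7·10²/20 = -35 kN·m
Superposition: R_A = 195/2 kN, M_A = 165 kN·m, R_B = 215/2 kN, M_B = -515/3 kN·m

R_A = 195/2 kN, M_A = 165 kN·m, R_B = 215/2 kN, M_B = -515/3 kN·m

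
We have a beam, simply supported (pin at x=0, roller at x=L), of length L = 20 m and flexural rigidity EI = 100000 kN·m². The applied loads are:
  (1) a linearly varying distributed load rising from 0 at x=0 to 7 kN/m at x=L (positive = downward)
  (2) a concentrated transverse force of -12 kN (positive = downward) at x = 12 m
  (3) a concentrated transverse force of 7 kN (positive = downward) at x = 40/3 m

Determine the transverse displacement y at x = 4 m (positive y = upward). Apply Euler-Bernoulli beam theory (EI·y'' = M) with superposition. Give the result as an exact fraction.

Load 1 — triangular load w₀=7 kN/m (0→w₀ over full span):
  y_1 = -w₀x(7L⁴-10L²x²+3x⁴)/(360LEI) = -7·4·(7·20⁴-10·20²·4²+3·4⁴)/(360·20·100000) = -9632/234375 m
Load 2 — point force P=-12 kN at a=12 m (b=L-a=8):
  y_2 = -Pbx(L²-b²-x²)/(6LEI)  [x≤a] = -(-12)·8·4·(20²-8²-4²)/(6·20·100000) = 32/3125 m
Load 3 — point force P=7 kN at a=40/3 m (b=L-a=20/3):
  y_3 = -Pbx(L²-b²-x²)/(6LEI)  [x≤a] = -7·(20/3)·4·(20²-(20/3)²-4²)/(6·20·100000) = -1337/253125 m
Superposition: y = Σ y_i = -228689/6328125 m ≈ -0.036139 m

y(4) = -228689/6328125 m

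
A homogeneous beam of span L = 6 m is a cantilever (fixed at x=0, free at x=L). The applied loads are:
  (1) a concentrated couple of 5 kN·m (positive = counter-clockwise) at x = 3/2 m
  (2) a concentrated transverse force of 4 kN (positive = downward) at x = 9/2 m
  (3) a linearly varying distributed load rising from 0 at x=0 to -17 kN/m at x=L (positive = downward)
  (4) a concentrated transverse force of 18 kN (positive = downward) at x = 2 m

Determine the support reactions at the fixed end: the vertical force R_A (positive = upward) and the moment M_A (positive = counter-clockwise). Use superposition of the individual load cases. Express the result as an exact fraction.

Load 1 — applied couple M₀=5 kN·m at a=3/2 m (b=L-a=9/2):
  R_A = 0 kN
  M_A = -M₀ = -5 kN·m
Load 2 — point force P=4 kN at a=9/2 m (b=L-a=3/2):
  R_A = P = 4 kN
  M_A = Pa = 4·(9/2) = 18 kN·m
Load 3 — triangular load w₀=-17 kN/m (0→w₀ over full span):
  R_A = w₀L/2 = (-17)·6/2 = -51 kN
  M_A = w₀L²/3 = (-17)·6²/3 = -204 kN·m
Load 4 — point force P=18 kN at a=2 m (b=L-a=4):
  R_A = P = 18 kN
  M_A = Pa = 18·2 = 36 kN·m
Superposition: R_A = -29 kN, M_A = -155 kN·m

R_A = -29 kN, M_A = -155 kN·m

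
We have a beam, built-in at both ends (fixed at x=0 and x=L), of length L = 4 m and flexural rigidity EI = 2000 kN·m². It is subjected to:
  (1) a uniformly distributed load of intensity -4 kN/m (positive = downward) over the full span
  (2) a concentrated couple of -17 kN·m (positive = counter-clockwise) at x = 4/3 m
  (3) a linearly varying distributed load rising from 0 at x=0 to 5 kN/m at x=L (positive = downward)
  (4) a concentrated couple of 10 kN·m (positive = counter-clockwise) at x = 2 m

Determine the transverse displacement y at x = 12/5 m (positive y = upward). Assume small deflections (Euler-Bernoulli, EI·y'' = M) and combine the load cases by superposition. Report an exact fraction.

Load 1 — uniform load w=-4 kN/m over full span:
  y_1 = -wx²(L-x)²/(24EI) = -(-4)·(12/5)²·(4-(12/5))²/(24·2000) = 96/78125 m
Load 2 — applied couple M₀=-17 kN·m at a=4/3 m (b=L-a=8/3):
  y_2 = (R_Ax³/6 - M_Ax²/2 - M₀(x-a)²/2)/EI  [x>a] with R_A=-17/3, M_A=0 = ((-17/3)·(12/5)³/6 - 0·(12/5)²/2 - (-17)·((12/5)-(4/3))²/2)/2000 = -238/140625 m
Load 3 — triangular load w₀=5 kN/m (0→w₀ over full span):
  y_3 = -w₀x²(L-x)²(x+2L)/(120LEI) = -5·(12/5)²·(4-(12/5))²·((12/5)+2·4)/(120·4·2000) = -312/390625 m
Load 4 — applied couple M₀=10 kN·m at a=2 m (b=L-a=2):
  y_4 = (R_Ax³/6 - M_Ax²/2 - M₀(x-a)²/2)/EI  [x>a] with R_A=15/4, M_A=5/2 = ((15/4)·(12/5)³/6 - (5/2)·(12/5)²/2 - 10·((12/5)-2)²/2)/2000 = 1/3125 m
Superposition: y = Σ y_i = -3313/3515625 m ≈ -0.000942 m

y(12/5) = -3313/3515625 m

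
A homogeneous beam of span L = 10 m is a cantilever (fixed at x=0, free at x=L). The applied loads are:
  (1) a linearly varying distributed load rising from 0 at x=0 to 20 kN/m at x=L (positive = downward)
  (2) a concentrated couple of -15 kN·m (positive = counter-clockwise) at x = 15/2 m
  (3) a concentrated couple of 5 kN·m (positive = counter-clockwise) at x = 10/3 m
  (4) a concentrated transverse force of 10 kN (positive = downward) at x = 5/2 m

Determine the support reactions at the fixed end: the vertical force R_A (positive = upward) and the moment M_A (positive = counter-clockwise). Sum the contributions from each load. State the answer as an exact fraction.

R_A = 110 kN, M_A = 2105/3 kN·m

Load 1 — triangular load w₀=20 kN/m (0→w₀ over full span):
  R_A = w₀L/2 = 20·10/2 = 100 kN
  M_A = w₀L²/3 = 20·10²/3 = 2000/3 kN·m
Load 2 — applied couple M₀=-15 kN·m at a=15/2 m (b=L-a=5/2):
  R_A = 0 kN
  M_A = -M₀ = -(-15) = 15 kN·m
Load 3 — applied couple M₀=5 kN·m at a=10/3 m (b=L-a=20/3):
  R_A = 0 kN
  M_A = -M₀ = -5 kN·m
Load 4 — point force P=10 kN at a=5/2 m (b=L-a=15/2):
  R_A = P = 10 kN
  M_A = Pa = 10·(5/2) = 25 kN·m
Superposition: R_A = 110 kN, M_A = 2105/3 kN·m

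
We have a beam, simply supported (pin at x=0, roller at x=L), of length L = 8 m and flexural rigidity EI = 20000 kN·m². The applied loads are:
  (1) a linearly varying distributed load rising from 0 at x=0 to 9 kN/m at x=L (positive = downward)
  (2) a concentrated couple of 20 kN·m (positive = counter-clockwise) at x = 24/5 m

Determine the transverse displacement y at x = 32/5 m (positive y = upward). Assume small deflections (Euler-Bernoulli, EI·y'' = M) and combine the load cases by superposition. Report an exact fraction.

y(32/5) = -75652/9765625 m

Load 1 — triangular load w₀=9 kN/m (0→w₀ over full span):
  y_1 = -w₀x(7L⁴-10L²x²+3x⁴)/(360LEI) = -9·(32/5)·(7·8⁴-10·8²·(32/5)²+3·(32/5)⁴)/(360·8·20000) = -73152/9765625 m
Load 2 — applied couple M₀=20 kN·m at a=24/5 m (b=L-a=16/5):
  y_2 = (M₀x³/(6L)-M₀(x-a)²/2+C₁x)/EI  [x>a] with C₁=M₀(3b²-L²)/(6L)=-208/15 = (20·(32/5)³/(6·8)-20·((32/5)-(24/5))²/2+(-208/15)·(32/5))/20000 = -4/15625 m
Superposition: y = Σ y_i = -75652/9765625 m ≈ -0.007747 m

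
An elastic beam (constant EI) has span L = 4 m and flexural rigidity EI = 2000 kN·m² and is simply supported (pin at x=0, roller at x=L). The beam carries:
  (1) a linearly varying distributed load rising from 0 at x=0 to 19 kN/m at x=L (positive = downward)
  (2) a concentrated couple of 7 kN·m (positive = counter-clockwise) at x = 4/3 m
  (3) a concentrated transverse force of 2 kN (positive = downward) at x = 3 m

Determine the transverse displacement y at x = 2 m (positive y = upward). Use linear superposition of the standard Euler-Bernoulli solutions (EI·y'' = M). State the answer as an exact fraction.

y(2) = -533/36000 m

Load 1 — triangular load w₀=19 kN/m (0→w₀ over full span):
  y_1 = -w₀x(7L⁴-10L²x²+3x⁴)/(360LEI) = -19·2·(7·4⁴-10·4²·2²+3·2⁴)/(360·4·2000) = -19/1200 m
Load 2 — applied couple M₀=7 kN·m at a=4/3 m (b=L-a=8/3):
  y_2 = (M₀x³/(6L)-M₀(x-a)²/2+C₁x)/EI  [x>a] with C₁=M₀(3b²-L²)/(6L)=14/9 = (7·2³/(6·4)-7·(2-(4/3))²/2+(14/9)·2)/2000 = 7/3600 m
Load 3 — point force P=2 kN at a=3 m (b=L-a=1):
  y_3 = -Pbx(L²-b²-x²)/(6LEI)  [x≤a] = -2·1·2·(4²-1²-2²)/(6·4·2000) = -11/12000 m
Superposition: y = Σ y_i = -533/36000 m ≈ -0.014806 m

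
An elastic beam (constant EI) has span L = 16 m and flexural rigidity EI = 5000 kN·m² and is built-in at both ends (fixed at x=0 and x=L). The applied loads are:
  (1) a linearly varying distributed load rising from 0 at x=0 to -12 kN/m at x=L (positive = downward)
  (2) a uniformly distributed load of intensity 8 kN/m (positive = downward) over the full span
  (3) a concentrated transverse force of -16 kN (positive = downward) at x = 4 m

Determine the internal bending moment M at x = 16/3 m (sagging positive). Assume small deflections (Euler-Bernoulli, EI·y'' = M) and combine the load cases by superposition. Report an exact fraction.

Load 1 — triangular load w₀=-12 kN/m (0→w₀ over full span):
  M_1 = 3w₀Lx/20 - w₀L²/30 - w₀x³/(6L) = 3·(-12)·16·(16/3)/20 - (-12)·16²/30 - (-12)·(16/3)³/(6·16) = -4352/135 kN·m
Load 2 — uniform load w=8 kN/m over full span:
  M_2 = wLx/2 - wL²/12 - wx²/2 = 8·16·(16/3)/2 - 8·16²/12 - 8·(16/3)²/2 = 512/9 kN·m
Load 3 — point force P=-16 kN at a=4 m (b=L-a=12):
  M_3 = Pa²(a+3b)(L-x)/L³ - Pa²b/L²  [x>a] = (-16)·4²·(4+3·12)·(16-(16/3))/16³ - (-16)·4²·12/16² = -44/3 kN·m
Superposition: M = Σ M_i = 1348/135 kN·m ≈ 9.985185 kN·m

M(16/3) = 1348/135 kN·m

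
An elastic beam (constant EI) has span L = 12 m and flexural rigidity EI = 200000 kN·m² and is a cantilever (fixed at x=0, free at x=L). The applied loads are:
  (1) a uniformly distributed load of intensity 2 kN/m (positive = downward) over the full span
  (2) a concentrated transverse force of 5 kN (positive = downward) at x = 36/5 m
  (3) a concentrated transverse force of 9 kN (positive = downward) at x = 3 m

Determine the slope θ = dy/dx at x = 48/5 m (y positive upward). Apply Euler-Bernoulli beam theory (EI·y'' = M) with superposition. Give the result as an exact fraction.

θ(48/5) = -185373/50000000 rad

Load 1 — uniform load w=2 kN/m over full span:
  θ_1 = -wx(x²-3Lx+3L²)/(6EI) = -2·(48/5)·((48/5)²-3·12·(48/5)+3·12²)/(6·200000) = -1116/390625 rad
Load 2 — point force P=5 kN at a=36/5 m (b=L-a=24/5):
  θ_2 = -Pa²/(2EI)  [x>a] = -5·(36/5)²/(2·200000) = -81/125000 rad
Load 3 — point force P=9 kN at a=3 m (b=L-a=9):
  θ_3 = -Pa²/(2EI)  [x>a] = -9·3²/(2·200000) = -81/400000 rad
Superposition: θ = Σ θ_i = -185373/50000000 rad ≈ -0.003707 rad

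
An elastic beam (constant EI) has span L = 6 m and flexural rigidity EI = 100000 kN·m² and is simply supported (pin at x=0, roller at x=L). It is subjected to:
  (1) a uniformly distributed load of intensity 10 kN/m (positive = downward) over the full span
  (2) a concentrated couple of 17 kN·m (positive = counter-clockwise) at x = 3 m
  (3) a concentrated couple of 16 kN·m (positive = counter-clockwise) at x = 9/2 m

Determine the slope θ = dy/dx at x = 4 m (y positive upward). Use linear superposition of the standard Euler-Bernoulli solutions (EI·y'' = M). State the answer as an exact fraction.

Load 1 — uniform load w=10 kN/m over full span:
  θ_1 = -w(L³-6Lx²+4x³)/(24EI) = -10·(6³-6·6·4²+4·4³)/(24·100000) = 13/30000 rad
Load 2 — applied couple M₀=17 kN·m at a=3 m (b=L-a=3):
  θ_2 = (M₀x²/(2L)-M₀(x-a)+C₁)/EI  [x>a] with C₁=M₀(3b²-L²)/(6L)=-17/4 = (17·4²/(2·6)-17·(4-3)+(-17/4))/100000 = 17/1200000 rad
Load 3 — applied couple M₀=16 kN·m at a=9/2 m (b=L-a=3/2):
  θ_3 = (M₀x²/(2L)+C₁)/EI  [x≤a] with C₁=M₀(3b²-L²)/(6L)=-13 = (16·4²/(2·6)+(-13))/100000 = 1/12000 rad
Superposition: θ = Σ θ_i = 637/1200000 rad ≈ 0.000531 rad

θ(4) = 637/1200000 rad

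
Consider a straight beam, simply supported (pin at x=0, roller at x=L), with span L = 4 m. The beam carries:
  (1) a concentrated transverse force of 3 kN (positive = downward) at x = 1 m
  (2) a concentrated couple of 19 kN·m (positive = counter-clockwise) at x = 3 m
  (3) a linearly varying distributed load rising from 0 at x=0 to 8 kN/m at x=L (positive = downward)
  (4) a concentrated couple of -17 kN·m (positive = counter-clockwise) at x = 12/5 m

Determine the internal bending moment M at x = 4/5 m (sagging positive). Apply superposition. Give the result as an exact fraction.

Load 1 — point force P=3 kN at a=1 m (b=L-a=3):
  M_1 = Pbx/L  [x≤a] = 3·3·(4/5)/4 = 9/5 kN·m
Load 2 — applied couple M₀=19 kN·m at a=3 m (b=L-a=1):
  M_2 = M₀x/L  [x≤a] = 19·(4/5)/4 = 19/5 kN·m
Load 3 — triangular load w₀=8 kN/m (0→w₀ over full span):
  M_3 = w₀Lx/6 - w₀x³/(6L) = 8·4·(4/5)/6 - 8·(4/5)³/(6·4) = 512/125 kN·m
Load 4 — applied couple M₀=-17 kN·m at a=12/5 m (b=L-a=8/5):
  M_4 = M₀x/L  [x≤a] = (-17)·(4/5)/4 = -17/5 kN·m
Superposition: M = Σ M_i = 787/125 kN·m ≈ 6.296000 kN·m

M(4/5) = 787/125 kN·m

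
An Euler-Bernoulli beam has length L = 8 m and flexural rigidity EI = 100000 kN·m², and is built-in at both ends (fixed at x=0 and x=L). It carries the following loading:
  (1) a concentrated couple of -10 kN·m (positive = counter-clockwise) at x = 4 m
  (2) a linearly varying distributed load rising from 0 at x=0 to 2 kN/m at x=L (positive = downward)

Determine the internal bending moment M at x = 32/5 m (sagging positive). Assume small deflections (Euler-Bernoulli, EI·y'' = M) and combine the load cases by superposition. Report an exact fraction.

Load 1 — applied couple M₀=-10 kN·m at a=4 m (b=L-a=4):
  M_1 = R_Ax - M_A - M₀  [x>a] with R_A=-15/8, M_A=-5/2 = (-15/8)·(32/5) - (-5/2) - (-10) = 1/2 kN·m
Load 2 — triangular load w₀=2 kN/m (0→w₀ over full span):
  M_2 = 3w₀Lx/20 - w₀L²/30 - w₀x³/(6L) = 3·2·8·(32/5)/20 - 2·8²/30 - 2·(32/5)³/(6·8) = 64/375 kN·m
Superposition: M = Σ M_i = 503/750 kN·m ≈ 0.670667 kN·m

M(32/5) = 503/750 kN·m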